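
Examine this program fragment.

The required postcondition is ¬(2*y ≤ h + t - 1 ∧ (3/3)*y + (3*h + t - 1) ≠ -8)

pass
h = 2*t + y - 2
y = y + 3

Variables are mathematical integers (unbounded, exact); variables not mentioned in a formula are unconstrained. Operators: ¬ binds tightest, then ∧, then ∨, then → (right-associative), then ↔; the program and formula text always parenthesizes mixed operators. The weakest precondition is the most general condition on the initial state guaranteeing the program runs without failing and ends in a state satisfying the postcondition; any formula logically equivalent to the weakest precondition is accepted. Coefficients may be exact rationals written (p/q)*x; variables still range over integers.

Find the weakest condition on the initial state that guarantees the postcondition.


Working backward. After the program, the postcondition ¬(2*y ≤ h + t - 1 ∧ (3/3)*y + (3*h + t - 1) ≠ -8) must hold; in canonical form it is ¬(2*y ≤ h + t - 1 ∧ 3*h + t + y ≠ -7).
Before y := y + 3: ¬(2*y ≤ h + t - 7 ∧ 3*h + t + y ≠ -10)
Before h := 2*t + y - 2: ¬(y ≤ 3*t - 9 ∧ 7*t + 4*y ≠ -4)
Before skip: ¬(y ≤ 3*t - 9 ∧ 7*t + 4*y ≠ -4)
Answer: WP = ¬(y ≤ 3*t - 9 ∧ 7*t + 4*y ≠ -4)


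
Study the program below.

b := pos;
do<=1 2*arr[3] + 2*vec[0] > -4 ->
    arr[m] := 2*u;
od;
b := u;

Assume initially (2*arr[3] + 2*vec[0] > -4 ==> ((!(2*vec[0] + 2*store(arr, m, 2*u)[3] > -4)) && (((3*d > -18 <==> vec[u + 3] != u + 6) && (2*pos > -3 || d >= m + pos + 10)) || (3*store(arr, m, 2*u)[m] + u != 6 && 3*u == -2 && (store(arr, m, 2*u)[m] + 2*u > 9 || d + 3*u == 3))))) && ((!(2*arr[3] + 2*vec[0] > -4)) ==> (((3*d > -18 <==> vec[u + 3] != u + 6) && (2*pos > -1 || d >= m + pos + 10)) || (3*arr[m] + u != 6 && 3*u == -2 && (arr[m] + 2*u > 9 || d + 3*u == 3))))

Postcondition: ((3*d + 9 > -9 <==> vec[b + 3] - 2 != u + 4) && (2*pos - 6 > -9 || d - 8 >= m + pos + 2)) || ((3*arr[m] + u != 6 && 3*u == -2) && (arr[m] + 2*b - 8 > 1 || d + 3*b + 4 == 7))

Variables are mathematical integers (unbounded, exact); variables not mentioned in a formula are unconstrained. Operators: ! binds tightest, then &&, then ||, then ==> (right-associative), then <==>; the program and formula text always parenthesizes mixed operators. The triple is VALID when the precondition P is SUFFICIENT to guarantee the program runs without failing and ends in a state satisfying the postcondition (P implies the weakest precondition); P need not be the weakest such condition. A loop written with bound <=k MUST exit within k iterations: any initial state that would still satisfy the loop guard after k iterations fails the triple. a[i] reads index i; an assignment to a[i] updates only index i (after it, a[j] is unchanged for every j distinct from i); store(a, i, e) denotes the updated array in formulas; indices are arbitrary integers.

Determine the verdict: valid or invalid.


Working backward. After the program, the postcondition ((3*d + 9 > -9 <==> vec[b + 3] - 2 != u + 4) && (2*pos - 6 > -9 || d - 8 >= m + pos + 2)) || ((3*arr[m] + u != 6 && 3*u == -2) && (arr[m] + 2*b - 8 > 1 || d + 3*b + 4 == 7)) must hold; in canonical form it is ((3*d > -18 <==> vec[b + 3] != u + 6) && (2*pos > -3 || d >= m + pos + 10)) || (3*arr[m] + u != 6 && 3*u == -2 && (arr[m] + 2*b > 9 || 3*b + d == 3)).
Before b := u: ((3*d > -18 <==> vec[u + 3] != u + 6) && (2*pos > -3 || d >= m + pos + 10)) || (3*arr[m] + u != 6 && 3*u == -2 && (arr[m] + 2*u > 9 || d + 3*u == 3))
Before the loop (bound <=1), unroll the exhaustion recursion (WP_0 = exit-now case; WP_j = one more guarded iteration, up to j = 1):
  WP_0: (!(2*arr[3] + 2*vec[0] > -4)) && (((3*d > -18 <==> vec[u + 3] != u + 6) && (2*pos > -3 || d >= m + pos + 10)) || (3*arr[m] + u != 6 && 3*u == -2 && (arr[m] + 2*u > 9 || d + 3*u == 3)))
  WP_1: (2*arr[3] + 2*vec[0] > -4 ==> ((!(2*vec[0] + 2*store(arr, m, 2*u)[3] > -4)) && (((3*d > -18 <==> vec[u + 3] != u + 6) && (2*pos > -3 || d >= m + pos + 10)) || (3*store(arr, m, 2*u)[m] + u != 6 && 3*u == -2 && (store(arr, m, 2*u)[m] + 2*u > 9 || d + 3*u == 3))))) && ((!(2*arr[3] + 2*vec[0] > -4)) ==> (((3*d > -18 <==> vec[u + 3] != u + 6) && (2*pos > -3 || d >= m + pos + 10)) || (3*arr[m] + u != 6 && 3*u == -2 && (arr[m] + 2*u > 9 || d + 3*u == 3))))
So before the loop: (2*arr[3] + 2*vec[0] > -4 ==> ((!(2*vec[0] + 2*store(arr, m, 2*u)[3] > -4)) && (((3*d > -18 <==> vec[u + 3] != u + 6) && (2*pos > -3 || d >= m + pos + 10)) || (3*store(arr, m, 2*u)[m] + u != 6 && 3*u == -2 && (store(arr, m, 2*u)[m] + 2*u > 9 || d + 3*u == 3))))) && ((!(2*arr[3] + 2*vec[0] > -4)) ==> (((3*d > -18 <==> vec[u + 3] != u + 6) && (2*pos > -3 || d >= m + pos + 10)) || (3*arr[m] + u != 6 && 3*u == -2 && (arr[m] + 2*u > 9 || d + 3*u == 3))))
Before b := pos: (2*arr[3] + 2*vec[0] > -4 ==> ((!(2*vec[0] + 2*store(arr, m, 2*u)[3] > -4)) && (((3*d > -18 <==> vec[u + 3] != u + 6) && (2*pos > -3 || d >= m + pos + 10)) || (3*store(arr, m, 2*u)[m] + u != 6 && 3*u == -2 && (store(arr, m, 2*u)[m] + 2*u > 9 || d + 3*u == 3))))) && ((!(2*arr[3] + 2*vec[0] > -4)) ==> (((3*d > -18 <==> vec[u + 3] != u + 6) && (2*pos > -3 || d >= m + pos + 10)) || (3*arr[m] + u != 6 && 3*u == -2 && (arr[m] + 2*u > 9 || d + 3*u == 3))))
The weakest precondition is (2*arr[3] + 2*vec[0] > -4 ==> ((!(2*vec[0] + 2*store(arr, m, 2*u)[3] > -4)) && (((3*d > -18 <==> vec[u + 3] != u + 6) && (2*pos > -3 || d >= m + pos + 10)) || (3*store(arr, m, 2*u)[m] + u != 6 && 3*u == -2 && (store(arr, m, 2*u)[m] + 2*u > 9 || d + 3*u == 3))))) && ((!(2*arr[3] + 2*vec[0] > -4)) ==> (((3*d > -18 <==> vec[u + 3] != u + 6) && (2*pos > -3 || d >= m + pos + 10)) || (3*arr[m] + u != 6 && 3*u == -2 && (arr[m] + 2*u > 9 || d + 3*u == 3)))).
Check whether (2*arr[3] + 2*vec[0] > -4 ==> ((!(2*vec[0] + 2*store(arr, m, 2*u)[3] > -4)) && (((3*d > -18 <==> vec[u + 3] != u + 6) && (2*pos > -3 || d >= m + pos + 10)) || (3*store(arr, m, 2*u)[m] + u != 6 && 3*u == -2 && (store(arr, m, 2*u)[m] + 2*u > 9 || d + 3*u == 3))))) && ((!(2*arr[3] + 2*vec[0] > -4)) ==> (((3*d > -18 <==> vec[u + 3] != u + 6) && (2*pos > -1 || d >= m + pos + 10)) || (3*arr[m] + u != 6 && 3*u == -2 && (arr[m] + 2*u > 9 || d + 3*u == 3)))) implies it.
Every state satisfying the precondition satisfies the weakest precondition: the implication holds.
Answer: valid


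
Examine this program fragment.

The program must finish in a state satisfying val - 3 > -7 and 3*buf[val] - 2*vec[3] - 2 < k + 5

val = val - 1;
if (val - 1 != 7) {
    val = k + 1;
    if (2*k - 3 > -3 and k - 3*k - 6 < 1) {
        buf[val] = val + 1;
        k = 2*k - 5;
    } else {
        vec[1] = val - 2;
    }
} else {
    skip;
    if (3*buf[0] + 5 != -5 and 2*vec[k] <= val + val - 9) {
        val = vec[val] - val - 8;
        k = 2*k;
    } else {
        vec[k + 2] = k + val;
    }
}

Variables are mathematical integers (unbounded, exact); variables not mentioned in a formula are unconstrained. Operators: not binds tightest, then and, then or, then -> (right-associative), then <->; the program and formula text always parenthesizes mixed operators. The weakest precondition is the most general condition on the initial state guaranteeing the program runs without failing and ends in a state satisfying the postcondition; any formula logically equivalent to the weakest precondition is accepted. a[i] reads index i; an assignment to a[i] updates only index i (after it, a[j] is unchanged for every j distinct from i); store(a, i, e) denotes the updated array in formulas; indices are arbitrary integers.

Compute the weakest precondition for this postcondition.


Working backward. After the program, the postcondition val - 3 > -7 and 3*buf[val] - 2*vec[3] - 2 < k + 5 must hold; in canonical form it is val > -4 and 3*buf[val] < 2*vec[3] + k + 7.
Then branch requires ((2*k > 0 and 2*k > -7) -> (k > -5 and 3*store(buf, k + 1, k + 2)[k + 1] < 2*vec[3] + 2*k + 2)) and ((not (2*k > 0 and 2*k > -7)) -> (k > -5 and 3*buf[k + 1] < 2*vec[3] + k + 7)); else branch requires ((3*buf[0] != -10 and 2*vec[k] <= 2*val - 9) -> (vec[val] > val + 4 and 3*buf[vec[val] - val - 8] < 2*vec[3] + 2*k + 7)) and ((not (3*buf[0] != -10 and 2*vec[k] <= 2*val - 9)) -> (val > -4 and 3*buf[val] < 2*store(vec, k + 2, k + val)[3] + k + 7)).
Before the if: (val != 8 -> (((2*k > 0 and 2*k > -7) -> (k > -5 and 3*store(buf, k + 1, k + 2)[k + 1] < 2*vec[3] + 2*k + 2)) and ((not (2*k > 0 and 2*k > -7)) -> (k > -5 and 3*buf[k + 1] < 2*vec[3] + k + 7)))) and ((not (val != 8)) -> (((3*buf[0] != -10 and 2*vec[k] <= 2*val - 9) -> (vec[val] > val + 4 and 3*buf[vec[val] - val - 8] < 2*vec[3] + 2*k + 7)) and ((not (3*buf[0] != -10 and 2*vec[k] <= 2*val - 9)) -> (val > -4 and 3*buf[val] < 2*store(vec, k + 2, k + val)[3] + k + 7))))
Before val := val - 1: (val != 9 -> (((2*k > 0 and 2*k > -7) -> (k > -5 and 3*store(buf, k + 1, k + 2)[k + 1] < 2*vec[3] + 2*k + 2)) and ((not (2*k > 0 and 2*k > -7)) -> (k > -5 and 3*buf[k + 1] < 2*vec[3] + k + 7)))) and ((not (val != 9)) -> (((3*buf[0] != -10 and 2*vec[k] <= 2*val - 11) -> (vec[val - 1] > val + 3 and 3*buf[vec[val - 1] - val - 7] < 2*vec[3] + 2*k + 7)) and ((not (3*buf[0] != -10 and 2*vec[k] <= 2*val - 11)) -> (val > -3 and 3*buf[val - 1] < 2*store(vec, k + 2, k + val - 1)[3] + k + 7))))
Answer: WP = (val != 9 -> (((2*k > 0 and 2*k > -7) -> (k > -5 and 3*store(buf, k + 1, k + 2)[k + 1] < 2*vec[3] + 2*k + 2)) and ((not (2*k > 0 and 2*k > -7)) -> (k > -5 and 3*buf[k + 1] < 2*vec[3] + k + 7)))) and ((not (val != 9)) -> (((3*buf[0] != -10 and 2*vec[k] <= 2*val - 11) -> (vec[val - 1] > val + 3 and 3*buf[vec[val - 1] - val - 7] < 2*vec[3] + 2*k + 7)) and ((not (3*buf[0] != -10 and 2*vec[k] <= 2*val - 11)) -> (val > -3 and 3*buf[val - 1] < 2*store(vec, k + 2, k + val - 1)[3] + k + 7))))


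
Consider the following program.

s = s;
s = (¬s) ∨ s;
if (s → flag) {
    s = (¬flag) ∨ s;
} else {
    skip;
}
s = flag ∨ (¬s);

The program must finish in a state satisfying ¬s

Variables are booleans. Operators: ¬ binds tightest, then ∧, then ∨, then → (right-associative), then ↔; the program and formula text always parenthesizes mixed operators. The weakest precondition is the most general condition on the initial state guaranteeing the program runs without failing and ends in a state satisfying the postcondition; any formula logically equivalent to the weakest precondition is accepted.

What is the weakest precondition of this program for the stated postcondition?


Working backward. After the program, ¬s must hold.
Before s := flag ∨ (¬s): ¬(flag ∨ (¬s))
Then branch requires ¬(flag ∨ (¬((¬flag) ∨ s))); else branch requires ¬(flag ∨ (¬s)).
Before the if: ((s → flag) → (¬(flag ∨ (¬((¬flag) ∨ s))))) ∧ ((¬(s → flag)) → (¬(flag ∨ (¬s))))
Before s := (¬s) ∨ s: flag → (¬flag)
Before s := s: flag → (¬flag)
Answer: WP = flag → (¬flag)


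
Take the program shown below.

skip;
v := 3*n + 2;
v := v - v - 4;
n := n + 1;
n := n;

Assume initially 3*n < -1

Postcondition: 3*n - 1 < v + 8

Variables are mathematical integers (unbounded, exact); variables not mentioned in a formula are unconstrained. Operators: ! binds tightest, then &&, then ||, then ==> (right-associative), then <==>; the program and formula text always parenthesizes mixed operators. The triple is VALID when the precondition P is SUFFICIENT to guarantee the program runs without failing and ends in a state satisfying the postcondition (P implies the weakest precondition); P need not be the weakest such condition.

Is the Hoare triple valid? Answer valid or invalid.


Working backward. After the program, the postcondition 3*n - 1 < v + 8 must hold; in canonical form it is 3*n < v + 9.
Before n := n: 3*n < v + 9
Before n := n + 1: 3*n < v + 6
Before v := v - v - 4: 3*n < 2
Before v := 3*n + 2: 3*n < 2
Before skip: 3*n < 2
The weakest precondition is 3*n < 2.
Check whether 3*n < -1 implies it.
Every state satisfying the precondition satisfies the weakest precondition: the implication holds.
Answer: valid


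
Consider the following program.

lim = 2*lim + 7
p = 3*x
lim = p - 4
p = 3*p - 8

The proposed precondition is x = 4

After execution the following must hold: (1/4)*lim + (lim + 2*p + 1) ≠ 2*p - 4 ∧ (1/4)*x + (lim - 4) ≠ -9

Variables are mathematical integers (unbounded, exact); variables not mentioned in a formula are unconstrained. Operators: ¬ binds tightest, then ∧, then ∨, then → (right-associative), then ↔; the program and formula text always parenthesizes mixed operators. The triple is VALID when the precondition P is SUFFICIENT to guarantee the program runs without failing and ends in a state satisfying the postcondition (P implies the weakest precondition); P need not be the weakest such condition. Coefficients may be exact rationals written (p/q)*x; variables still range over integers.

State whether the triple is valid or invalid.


Working backward. After the program, the postcondition (1/4)*lim + (lim + 2*p + 1) ≠ 2*p - 4 ∧ (1/4)*x + (lim - 4) ≠ -9 must hold; in canonical form it is (5/4)*lim ≠ -5 ∧ lim + (1/4)*x ≠ -5.
Before p := 3*p - 8: (5/4)*lim ≠ -5 ∧ lim + (1/4)*x ≠ -5
Before lim := p - 4: (5/4)*p ≠ 0 ∧ p + (1/4)*x ≠ -1
Before p := 3*x: (15/4)*x ≠ 0 ∧ (13/4)*x ≠ -1
Before lim := 2*lim + 7: (15/4)*x ≠ 0 ∧ (13/4)*x ≠ -1
The weakest precondition is (15/4)*x ≠ 0 ∧ (13/4)*x ≠ -1.
Check whether x = 4 implies it.
Every state satisfying the precondition satisfies the weakest precondition: the implication holds.
Answer: valid


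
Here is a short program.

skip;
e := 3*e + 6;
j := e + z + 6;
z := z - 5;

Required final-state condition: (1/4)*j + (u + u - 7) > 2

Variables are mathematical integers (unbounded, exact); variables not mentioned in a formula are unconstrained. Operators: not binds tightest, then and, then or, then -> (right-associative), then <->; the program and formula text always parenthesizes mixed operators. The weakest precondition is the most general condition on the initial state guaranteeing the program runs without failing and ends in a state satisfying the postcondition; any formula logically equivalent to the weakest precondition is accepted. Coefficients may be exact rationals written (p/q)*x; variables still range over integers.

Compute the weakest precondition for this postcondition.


Working backward. After the program, the postcondition (1/4)*j + (u + u - 7) > 2 must hold; in canonical form it is (1/4)*j + 2*u > 9.
Before z := z - 5: (1/4)*j + 2*u > 9
Before j := e + z + 6: (1/4)*e + 2*u + (1/4)*z > 15/2
Before e := 3*e + 6: (3/4)*e + 2*u + (1/4)*z > 6
Before skip: (3/4)*e + 2*u + (1/4)*z > 6
Answer: WP = (3/4)*e + 2*u + (1/4)*z > 6


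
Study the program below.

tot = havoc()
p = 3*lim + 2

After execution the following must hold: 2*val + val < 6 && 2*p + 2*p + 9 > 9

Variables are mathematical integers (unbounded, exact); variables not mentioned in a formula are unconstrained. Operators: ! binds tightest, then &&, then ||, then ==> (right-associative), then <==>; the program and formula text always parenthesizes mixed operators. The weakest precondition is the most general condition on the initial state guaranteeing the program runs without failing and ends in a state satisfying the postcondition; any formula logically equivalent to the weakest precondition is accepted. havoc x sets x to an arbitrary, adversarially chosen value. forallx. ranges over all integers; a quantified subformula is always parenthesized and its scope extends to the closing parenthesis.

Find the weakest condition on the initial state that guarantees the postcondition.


Working backward. After the program, the postcondition 2*val + val < 6 && 2*p + 2*p + 9 > 9 must hold; in canonical form it is 3*val < 6 && 4*p > 0.
Before p := 3*lim + 2: 3*val < 6 && 12*lim > -8
Before havoc tot: 3*val < 6 && 12*lim > -8
Answer: WP = 3*val < 6 && 12*lim > -8


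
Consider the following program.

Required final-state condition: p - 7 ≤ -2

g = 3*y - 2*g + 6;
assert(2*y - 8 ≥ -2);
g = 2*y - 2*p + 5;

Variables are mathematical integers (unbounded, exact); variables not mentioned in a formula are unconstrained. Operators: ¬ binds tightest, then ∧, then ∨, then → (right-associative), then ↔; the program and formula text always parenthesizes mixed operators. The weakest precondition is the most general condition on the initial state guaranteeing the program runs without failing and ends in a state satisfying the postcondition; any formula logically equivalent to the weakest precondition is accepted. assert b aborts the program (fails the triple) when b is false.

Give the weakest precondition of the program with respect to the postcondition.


Working backward. After the program, the postcondition p - 7 ≤ -2 must hold; in canonical form it is p ≤ 5.
Before g := 2*y - 2*p + 5: p ≤ 5
Before assert 2*y - 8 ≥ -2: 2*y ≥ 6 ∧ p ≤ 5
Before g := 3*y - 2*g + 6: 2*y ≥ 6 ∧ p ≤ 5
Answer: WP = 2*y ≥ 6 ∧ p ≤ 5


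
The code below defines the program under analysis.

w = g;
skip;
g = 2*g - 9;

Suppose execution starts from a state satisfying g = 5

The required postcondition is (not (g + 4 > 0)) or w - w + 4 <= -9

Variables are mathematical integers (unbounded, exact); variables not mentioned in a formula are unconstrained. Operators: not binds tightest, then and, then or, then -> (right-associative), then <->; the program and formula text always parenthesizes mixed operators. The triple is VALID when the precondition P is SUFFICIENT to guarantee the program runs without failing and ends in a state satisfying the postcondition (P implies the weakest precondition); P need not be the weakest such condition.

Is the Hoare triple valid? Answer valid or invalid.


Working backward. After the program, the postcondition (not (g + 4 > 0)) or w - w + 4 <= -9 must hold; in canonical form it is not (g > -4).
Before g := 2*g - 9: not (2*g > 5)
Before skip: not (2*g > 5)
Before w := g: not (2*g > 5)
The weakest precondition is not (2*g > 5).
Check whether g = 5 implies it.
Countermodel: at the initial state g = 5, the precondition holds but the weakest precondition fails.
Answer: invalid


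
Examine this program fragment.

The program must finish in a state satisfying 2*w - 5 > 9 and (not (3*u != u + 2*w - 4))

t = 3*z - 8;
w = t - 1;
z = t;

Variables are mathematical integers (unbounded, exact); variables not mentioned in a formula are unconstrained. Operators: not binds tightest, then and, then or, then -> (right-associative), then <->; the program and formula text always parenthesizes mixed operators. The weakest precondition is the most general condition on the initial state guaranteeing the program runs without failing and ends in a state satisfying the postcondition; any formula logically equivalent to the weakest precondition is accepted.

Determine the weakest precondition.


Working backward. After the program, the postcondition 2*w - 5 > 9 and (not (3*u != u + 2*w - 4)) must hold; in canonical form it is 2*w > 14 and (not (2*u != 2*w - 4)).
Before z := t: 2*w > 14 and (not (2*u != 2*w - 4))
Before w := t - 1: 2*t > 16 and (not (2*u != 2*t - 6))
Before t := 3*z - 8: 6*z > 32 and (not (2*u != 6*z - 22))
Answer: WP = 6*z > 32 and (not (2*u != 6*z - 22))


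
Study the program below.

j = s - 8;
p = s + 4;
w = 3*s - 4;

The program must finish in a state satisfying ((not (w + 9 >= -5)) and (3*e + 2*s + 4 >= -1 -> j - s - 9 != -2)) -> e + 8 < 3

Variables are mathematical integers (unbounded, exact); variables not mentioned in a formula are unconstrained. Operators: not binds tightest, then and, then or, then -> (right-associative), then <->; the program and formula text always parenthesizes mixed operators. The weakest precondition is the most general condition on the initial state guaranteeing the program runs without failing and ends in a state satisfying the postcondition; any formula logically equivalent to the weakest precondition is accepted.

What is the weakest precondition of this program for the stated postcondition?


Working backward. After the program, the postcondition ((not (w + 9 >= -5)) and (3*e + 2*s + 4 >= -1 -> j - s - 9 != -2)) -> e + 8 < 3 must hold; in canonical form it is ((not (w >= -14)) and (3*e + 2*s >= -5 -> j != s + 7)) -> e < -5.
Before w := 3*s - 4: ((not (3*s >= -10)) and (3*e + 2*s >= -5 -> j != s + 7)) -> e < -5
Before p := s + 4: ((not (3*s >= -10)) and (3*e + 2*s >= -5 -> j != s + 7)) -> e < -5
Before j := s - 8: (not (3*s >= -10)) -> e < -5
Answer: WP = (not (3*s >= -10)) -> e < -5


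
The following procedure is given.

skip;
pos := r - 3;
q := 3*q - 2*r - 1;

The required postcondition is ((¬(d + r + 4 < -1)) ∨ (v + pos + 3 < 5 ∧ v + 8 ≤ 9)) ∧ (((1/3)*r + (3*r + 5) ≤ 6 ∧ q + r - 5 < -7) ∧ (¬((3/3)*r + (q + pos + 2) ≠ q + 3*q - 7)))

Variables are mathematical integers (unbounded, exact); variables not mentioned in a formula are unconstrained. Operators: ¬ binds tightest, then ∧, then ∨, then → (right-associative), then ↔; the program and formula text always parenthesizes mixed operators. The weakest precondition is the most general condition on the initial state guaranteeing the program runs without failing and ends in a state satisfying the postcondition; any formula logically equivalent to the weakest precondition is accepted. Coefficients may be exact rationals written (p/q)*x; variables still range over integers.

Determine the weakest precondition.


Working backward. After the program, the postcondition ((¬(d + r + 4 < -1)) ∨ (v + pos + 3 < 5 ∧ v + 8 ≤ 9)) ∧ (((1/3)*r + (3*r + 5) ≤ 6 ∧ q + r - 5 < -7) ∧ (¬((3/3)*r + (q + pos + 2) ≠ q + 3*q - 7))) must hold; in canonical form it is ((¬(d + r < -5)) ∨ (pos + v < 2 ∧ v ≤ 1)) ∧ (10/3)*r ≤ 1 ∧ q + r < -2 ∧ (¬(pos + r ≠ 3*q - 9)).
Before q := 3*q - 2*r - 1: ((¬(d + r < -5)) ∨ (pos + v < 2 ∧ v ≤ 1)) ∧ (10/3)*r ≤ 1 ∧ 3*q < r - 1 ∧ (¬(pos + 7*r ≠ 9*q - 12))
Before pos := r - 3: ((¬(d + r < -5)) ∨ (r + v < 5 ∧ v ≤ 1)) ∧ (10/3)*r ≤ 1 ∧ 3*q < r - 1 ∧ (¬(8*r ≠ 9*q - 9))
Before skip: ((¬(d + r < -5)) ∨ (r + v < 5 ∧ v ≤ 1)) ∧ (10/3)*r ≤ 1 ∧ 3*q < r - 1 ∧ (¬(8*r ≠ 9*q - 9))
Answer: WP = ((¬(d + r < -5)) ∨ (r + v < 5 ∧ v ≤ 1)) ∧ (10/3)*r ≤ 1 ∧ 3*q < r - 1 ∧ (¬(8*r ≠ 9*q - 9))


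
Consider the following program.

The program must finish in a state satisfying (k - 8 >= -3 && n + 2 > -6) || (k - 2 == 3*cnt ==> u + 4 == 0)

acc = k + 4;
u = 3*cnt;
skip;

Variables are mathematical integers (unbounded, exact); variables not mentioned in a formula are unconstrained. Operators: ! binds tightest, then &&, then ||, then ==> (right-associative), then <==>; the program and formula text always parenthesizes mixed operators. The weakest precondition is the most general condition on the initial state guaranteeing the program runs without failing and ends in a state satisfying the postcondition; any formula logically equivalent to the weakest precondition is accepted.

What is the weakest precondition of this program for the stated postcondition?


Working backward. After the program, the postcondition (k - 8 >= -3 && n + 2 > -6) || (k - 2 == 3*cnt ==> u + 4 == 0) must hold; in canonical form it is (k >= 5 && n > -8) || (k == 3*cnt + 2 ==> u == -4).
Before skip: (k >= 5 && n > -8) || (k == 3*cnt + 2 ==> u == -4)
Before u := 3*cnt: (k >= 5 && n > -8) || (k == 3*cnt + 2 ==> 3*cnt == -4)
Before acc := k + 4: (k >= 5 && n > -8) || (k == 3*cnt + 2 ==> 3*cnt == -4)
Answer: WP = (k >= 5 && n > -8) || (k == 3*cnt + 2 ==> 3*cnt == -4)


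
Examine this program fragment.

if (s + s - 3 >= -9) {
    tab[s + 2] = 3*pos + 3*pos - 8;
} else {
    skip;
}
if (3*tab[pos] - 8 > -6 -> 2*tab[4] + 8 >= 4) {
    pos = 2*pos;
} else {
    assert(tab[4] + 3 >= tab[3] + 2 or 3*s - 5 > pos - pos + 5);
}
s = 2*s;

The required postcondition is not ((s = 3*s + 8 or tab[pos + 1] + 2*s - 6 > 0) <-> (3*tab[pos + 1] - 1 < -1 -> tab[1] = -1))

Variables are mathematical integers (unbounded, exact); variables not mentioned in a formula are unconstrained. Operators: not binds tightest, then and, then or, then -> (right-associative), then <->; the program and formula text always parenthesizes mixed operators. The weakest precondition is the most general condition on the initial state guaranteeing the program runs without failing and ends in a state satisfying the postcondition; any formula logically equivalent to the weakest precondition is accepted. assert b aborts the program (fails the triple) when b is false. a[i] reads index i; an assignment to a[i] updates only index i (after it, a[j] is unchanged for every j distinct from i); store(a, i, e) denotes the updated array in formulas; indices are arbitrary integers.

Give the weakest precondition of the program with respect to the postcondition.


Working backward. After the program, the postcondition not ((s = 3*s + 8 or tab[pos + 1] + 2*s - 6 > 0) <-> (3*tab[pos + 1] - 1 < -1 -> tab[1] = -1)) must hold; in canonical form it is not ((2*s = -8 or tab[pos + 1] + 2*s > 6) <-> (3*tab[pos + 1] < 0 -> tab[1] = -1)).
Before s := 2*s: not ((4*s = -8 or tab[pos + 1] + 4*s > 6) <-> (3*tab[pos + 1] < 0 -> tab[1] = -1))
Then branch requires not ((4*s = -8 or tab[2*pos + 1] + 4*s > 6) <-> (3*tab[2*pos + 1] < 0 -> tab[1] = -1)); else branch requires (tab[4] >= tab[3] - 1 or 3*s > 10) and (not ((4*s = -8 or tab[pos + 1] + 4*s > 6) <-> (3*tab[pos + 1] < 0 -> tab[1] = -1))).
Before the if: ((3*tab[pos] > 2 -> 2*tab[4] >= -4) -> (not ((4*s = -8 or tab[2*pos + 1] + 4*s > 6) <-> (3*tab[2*pos + 1] < 0 -> tab[1] = -1)))) and ((not (3*tab[pos] > 2 -> 2*tab[4] >= -4)) -> ((tab[4] >= tab[3] - 1 or 3*s > 10) and (not ((4*s = -8 or tab[pos + 1] + 4*s > 6) <-> (3*tab[pos + 1] < 0 -> tab[1] = -1)))))
Then branch requires ((3*store(tab, s + 2, 6*pos - 8)[pos] > 2 -> 2*store(tab, s + 2, 6*pos - 8)[4] >= -4) -> (not ((4*s = -8 or store(tab, s + 2, 6*pos - 8)[2*pos + 1] + 4*s > 6) <-> (3*store(tab, s + 2, 6*pos - 8)[2*pos + 1] < 0 -> store(tab, s + 2, 6*pos - 8)[1] = -1)))) and ((not (3*store(tab, s + 2, 6*pos - 8)[pos] > 2 -> 2*store(tab, s + 2, 6*pos - 8)[4] >= -4)) -> ((store(tab, s + 2, 6*pos - 8)[4] >= store(tab, s + 2, 6*pos - 8)[3] - 1 or 3*s > 10) and (not ((4*s = -8 or store(tab, s + 2, 6*pos - 8)[pos + 1] + 4*s > 6) <-> (3*store(tab, s + 2, 6*pos - 8)[pos + 1] < 0 -> store(tab, s + 2, 6*pos - 8)[1] = -1))))); else branch requires ((3*tab[pos] > 2 -> 2*tab[4] >= -4) -> (not ((4*s = -8 or tab[2*pos + 1] + 4*s > 6) <-> (3*tab[2*pos + 1] < 0 -> tab[1] = -1)))) and ((not (3*tab[pos] > 2 -> 2*tab[4] >= -4)) -> ((tab[4] >= tab[3] - 1 or 3*s > 10) and (not ((4*s = -8 or tab[pos + 1] + 4*s > 6) <-> (3*tab[pos + 1] < 0 -> tab[1] = -1))))).
Before the if: (2*s >= -6 -> (((3*store(tab, s + 2, 6*pos - 8)[pos] > 2 -> 2*store(tab, s + 2, 6*pos - 8)[4] >= -4) -> (not ((4*s = -8 or store(tab, s + 2, 6*pos - 8)[2*pos + 1] + 4*s > 6) <-> (3*store(tab, s + 2, 6*pos - 8)[2*pos + 1] < 0 -> store(tab, s + 2, 6*pos - 8)[1] = -1)))) and ((not (3*store(tab, s + 2, 6*pos - 8)[pos] > 2 -> 2*store(tab, s + 2, 6*pos - 8)[4] >= -4)) -> ((store(tab, s + 2, 6*pos - 8)[4] >= store(tab, s + 2, 6*pos - 8)[3] - 1 or 3*s > 10) and (not ((4*s = -8 or store(tab, s + 2, 6*pos - 8)[pos + 1] + 4*s > 6) <-> (3*store(tab, s + 2, 6*pos - 8)[pos + 1] < 0 -> store(tab, s + 2, 6*pos - 8)[1] = -1))))))) and ((not (2*s >= -6)) -> (((3*tab[pos] > 2 -> 2*tab[4] >= -4) -> (not ((4*s = -8 or tab[2*pos + 1] + 4*s > 6) <-> (3*tab[2*pos + 1] < 0 -> tab[1] = -1)))) and ((not (3*tab[pos] > 2 -> 2*tab[4] >= -4)) -> ((tab[4] >= tab[3] - 1 or 3*s > 10) and (not ((4*s = -8 or tab[pos + 1] + 4*s > 6) <-> (3*tab[pos + 1] < 0 -> tab[1] = -1)))))))
Answer: WP = (2*s >= -6 -> (((3*store(tab, s + 2, 6*pos - 8)[pos] > 2 -> 2*store(tab, s + 2, 6*pos - 8)[4] >= -4) -> (not ((4*s = -8 or store(tab, s + 2, 6*pos - 8)[2*pos + 1] + 4*s > 6) <-> (3*store(tab, s + 2, 6*pos - 8)[2*pos + 1] < 0 -> store(tab, s + 2, 6*pos - 8)[1] = -1)))) and ((not (3*store(tab, s + 2, 6*pos - 8)[pos] > 2 -> 2*store(tab, s + 2, 6*pos - 8)[4] >= -4)) -> ((store(tab, s + 2, 6*pos - 8)[4] >= store(tab, s + 2, 6*pos - 8)[3] - 1 or 3*s > 10) and (not ((4*s = -8 or store(tab, s + 2, 6*pos - 8)[pos + 1] + 4*s > 6) <-> (3*store(tab, s + 2, 6*pos - 8)[pos + 1] < 0 -> store(tab, s + 2, 6*pos - 8)[1] = -1))))))) and ((not (2*s >= -6)) -> (((3*tab[pos] > 2 -> 2*tab[4] >= -4) -> (not ((4*s = -8 or tab[2*pos + 1] + 4*s > 6) <-> (3*tab[2*pos + 1] < 0 -> tab[1] = -1)))) and ((not (3*tab[pos] > 2 -> 2*tab[4] >= -4)) -> ((tab[4] >= tab[3] - 1 or 3*s > 10) and (not ((4*s = -8 or tab[pos + 1] + 4*s > 6) <-> (3*tab[pos + 1] < 0 -> tab[1] = -1)))))))


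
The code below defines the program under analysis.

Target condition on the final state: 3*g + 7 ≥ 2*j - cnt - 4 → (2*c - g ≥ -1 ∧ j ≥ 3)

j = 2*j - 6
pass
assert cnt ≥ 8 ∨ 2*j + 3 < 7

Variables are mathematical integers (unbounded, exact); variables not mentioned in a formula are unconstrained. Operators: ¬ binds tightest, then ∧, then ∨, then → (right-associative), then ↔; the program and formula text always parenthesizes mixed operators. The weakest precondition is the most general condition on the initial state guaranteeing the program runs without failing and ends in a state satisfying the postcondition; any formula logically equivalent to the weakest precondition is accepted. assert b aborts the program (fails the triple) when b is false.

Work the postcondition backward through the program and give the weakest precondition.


Working backward. After the program, the postcondition 3*g + 7 ≥ 2*j - cnt - 4 → (2*c - g ≥ -1 ∧ j ≥ 3) must hold; in canonical form it is cnt + 3*g ≥ 2*j - 11 → (2*c ≥ g - 1 ∧ j ≥ 3).
Before assert cnt ≥ 8 ∨ 2*j + 3 < 7: (cnt ≥ 8 ∨ 2*j < 4) ∧ (cnt + 3*g ≥ 2*j - 11 → (2*c ≥ g - 1 ∧ j ≥ 3))
Before skip: (cnt ≥ 8 ∨ 2*j < 4) ∧ (cnt + 3*g ≥ 2*j - 11 → (2*c ≥ g - 1 ∧ j ≥ 3))
Before j := 2*j - 6: (cnt ≥ 8 ∨ 4*j < 16) ∧ (cnt + 3*g ≥ 4*j - 23 → (2*c ≥ g - 1 ∧ 2*j ≥ 9))
Answer: WP = (cnt ≥ 8 ∨ 4*j < 16) ∧ (cnt + 3*g ≥ 4*j - 23 → (2*c ≥ g - 1 ∧ 2*j ≥ 9))


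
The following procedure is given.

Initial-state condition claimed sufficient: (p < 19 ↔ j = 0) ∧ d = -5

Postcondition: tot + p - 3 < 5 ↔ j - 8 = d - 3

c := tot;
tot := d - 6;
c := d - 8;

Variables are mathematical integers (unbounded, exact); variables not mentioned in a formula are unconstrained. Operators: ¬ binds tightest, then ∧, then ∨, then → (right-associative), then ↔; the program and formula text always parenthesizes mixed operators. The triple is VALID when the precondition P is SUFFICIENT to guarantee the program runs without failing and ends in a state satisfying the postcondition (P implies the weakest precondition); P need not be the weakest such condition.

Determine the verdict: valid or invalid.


Working backward. After the program, the postcondition tot + p - 3 < 5 ↔ j - 8 = d - 3 must hold; in canonical form it is p + tot < 8 ↔ j = d + 5.
Before c := d - 8: p + tot < 8 ↔ j = d + 5
Before tot := d - 6: d + p < 14 ↔ j = d + 5
Before c := tot: d + p < 14 ↔ j = d + 5
The weakest precondition is d + p < 14 ↔ j = d + 5.
Check whether (p < 19 ↔ j = 0) ∧ d = -5 implies it.
Every state satisfying the precondition satisfies the weakest precondition: the implication holds.
Answer: valid


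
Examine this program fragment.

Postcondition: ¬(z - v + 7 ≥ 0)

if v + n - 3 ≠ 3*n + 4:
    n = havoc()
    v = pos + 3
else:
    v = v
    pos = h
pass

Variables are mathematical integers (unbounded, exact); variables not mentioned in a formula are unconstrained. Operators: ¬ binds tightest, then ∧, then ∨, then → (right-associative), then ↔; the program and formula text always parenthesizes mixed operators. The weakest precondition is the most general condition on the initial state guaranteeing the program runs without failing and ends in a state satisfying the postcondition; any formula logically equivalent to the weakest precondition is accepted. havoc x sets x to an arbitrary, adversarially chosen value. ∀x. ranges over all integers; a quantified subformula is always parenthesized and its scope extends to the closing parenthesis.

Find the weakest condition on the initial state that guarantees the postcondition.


Working backward. After the program, the postcondition ¬(z - v + 7 ≥ 0) must hold; in canonical form it is ¬(z ≥ v - 7).
Before skip: ¬(z ≥ v - 7)
Then branch requires ¬(z ≥ pos - 4); else branch requires ¬(z ≥ v - 7).
Before the if: (v ≠ 2*n + 7 → (¬(z ≥ pos - 4))) ∧ ((¬(v ≠ 2*n + 7)) → (¬(z ≥ v - 7)))
Answer: WP = (v ≠ 2*n + 7 → (¬(z ≥ pos - 4))) ∧ ((¬(v ≠ 2*n + 7)) → (¬(z ≥ v - 7)))


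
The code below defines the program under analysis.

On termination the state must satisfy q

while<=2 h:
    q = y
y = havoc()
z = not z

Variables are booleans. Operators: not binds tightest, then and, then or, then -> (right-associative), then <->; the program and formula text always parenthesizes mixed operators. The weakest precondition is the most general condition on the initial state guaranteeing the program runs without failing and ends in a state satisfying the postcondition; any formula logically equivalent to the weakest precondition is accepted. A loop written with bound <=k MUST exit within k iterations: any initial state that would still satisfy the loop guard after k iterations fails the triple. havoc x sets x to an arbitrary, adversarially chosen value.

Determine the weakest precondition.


Working backward. After the program, q must hold.
Before z := not z: q
Before havoc y: q
Before the loop (bound <=2), unroll the exhaustion recursion (WP_0 = exit-now case; WP_j = one more guarded iteration, up to j = 2):
  WP_0: (not h) and q
  WP_1: (h -> ((not h) and y)) and ((not h) -> q)
  WP_2: (h -> ((h -> ((not h) and y)) and ((not h) -> y))) and ((not h) -> q)
So before the loop: (h -> ((h -> ((not h) and y)) and ((not h) -> y))) and ((not h) -> q)
Answer: WP = (h -> ((h -> ((not h) and y)) and ((not h) -> y))) and ((not h) -> q)


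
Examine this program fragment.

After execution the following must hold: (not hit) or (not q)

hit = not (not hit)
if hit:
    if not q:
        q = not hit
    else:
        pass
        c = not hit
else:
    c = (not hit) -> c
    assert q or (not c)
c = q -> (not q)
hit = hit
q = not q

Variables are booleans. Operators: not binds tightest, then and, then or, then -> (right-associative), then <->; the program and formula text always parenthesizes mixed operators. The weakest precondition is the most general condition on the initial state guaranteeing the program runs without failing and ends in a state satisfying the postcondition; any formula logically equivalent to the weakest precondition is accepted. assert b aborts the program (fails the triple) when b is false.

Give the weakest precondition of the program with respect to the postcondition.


Working backward. After the program, (not hit) or (not q) must hold.
Before q := not q: (not hit) or q
Before hit := hit: (not hit) or q
Before c := q -> (not q): (not hit) or q
Then branch requires ((not q) -> (not hit)) and (q -> ((not hit) or q)); else branch requires (q or (not ((not hit) -> c))) and ((not hit) or q).
Before the if: (hit -> (((not q) -> (not hit)) and (q -> ((not hit) or q)))) and ((not hit) -> ((q or (not ((not hit) -> c))) and ((not hit) or q)))
Before hit := not (not hit): (hit -> (((not q) -> (not hit)) and (q -> ((not hit) or q)))) and ((not hit) -> ((q or (not ((not hit) -> c))) and ((not hit) or q)))
Answer: WP = (hit -> (((not q) -> (not hit)) and (q -> ((not hit) or q)))) and ((not hit) -> ((q or (not ((not hit) -> c))) and ((not hit) or q)))


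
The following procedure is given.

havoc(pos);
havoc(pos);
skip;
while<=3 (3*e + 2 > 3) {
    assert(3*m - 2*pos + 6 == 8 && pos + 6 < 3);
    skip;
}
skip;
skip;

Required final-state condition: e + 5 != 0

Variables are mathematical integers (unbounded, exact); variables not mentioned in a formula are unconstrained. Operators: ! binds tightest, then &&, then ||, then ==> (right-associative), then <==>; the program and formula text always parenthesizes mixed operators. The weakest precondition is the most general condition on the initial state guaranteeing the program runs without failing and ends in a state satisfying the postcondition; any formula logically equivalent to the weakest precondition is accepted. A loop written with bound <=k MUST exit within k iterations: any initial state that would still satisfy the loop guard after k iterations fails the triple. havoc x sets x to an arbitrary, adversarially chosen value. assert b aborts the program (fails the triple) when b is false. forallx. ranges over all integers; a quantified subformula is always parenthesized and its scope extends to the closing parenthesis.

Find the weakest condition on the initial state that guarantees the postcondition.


Working backward. After the program, the postcondition e + 5 != 0 must hold; in canonical form it is e != -5.
Before skip: e != -5
Before skip: e != -5
Before the loop (bound <=3), unroll the exhaustion recursion (WP_0 = exit-now case; WP_j = one more guarded iteration, up to j = 3):
  WP_0: (!(3*e > 1)) && e != -5
  WP_1: (3*e > 1 ==> (3*m == 2*pos + 2 && pos < -3 && (!(3*e > 1)) && e != -5)) && ((!(3*e > 1)) ==> e != -5)
  WP_2: (3*e > 1 ==> (3*m == 2*pos + 2 && pos < -3 && (3*e > 1 ==> (3*m == 2*pos + 2 && pos < -3 && (!(3*e > 1)) && e != -5)) && ((!(3*e > 1)) ==> e != -5))) && ((!(3*e > 1)) ==> e != -5)
  WP_3: (3*e > 1 ==> (3*m == 2*pos + 2 && pos < -3 && (3*e > 1 ==> (3*m == 2*pos + 2 && pos < -3 && (3*e > 1 ==> (3*m == 2*pos + 2 && pos < -3 && (!(3*e > 1)) && e != -5)) && ((!(3*e > 1)) ==> e != -5))) && ((!(3*e > 1)) ==> e != -5))) && ((!(3*e > 1)) ==> e != -5)
So before the loop: (3*e > 1 ==> (3*m == 2*pos + 2 && pos < -3 && (3*e > 1 ==> (3*m == 2*pos + 2 && pos < -3 && (3*e > 1 ==> (3*m == 2*pos + 2 && pos < -3 && (!(3*e > 1)) && e != -5)) && ((!(3*e > 1)) ==> e != -5))) && ((!(3*e > 1)) ==> e != -5))) && ((!(3*e > 1)) ==> e != -5)
Before skip: (3*e > 1 ==> (3*m == 2*pos + 2 && pos < -3 && (3*e > 1 ==> (3*m == 2*pos + 2 && pos < -3 && (3*e > 1 ==> (3*m == 2*pos + 2 && pos < -3 && (!(3*e > 1)) && e != -5)) && ((!(3*e > 1)) ==> e != -5))) && ((!(3*e > 1)) ==> e != -5))) && ((!(3*e > 1)) ==> e != -5)
Before havoc pos: forall pos_1. ((3*e > 1 ==> (3*m == 2*pos_1 + 2 && pos_1 < -3 && (3*e > 1 ==> (3*m == 2*pos_1 + 2 && pos_1 < -3 && (3*e > 1 ==> (3*m == 2*pos_1 + 2 && pos_1 < -3 && (!(3*e > 1)) && e != -5)) && ((!(3*e > 1)) ==> e != -5))) && ((!(3*e > 1)) ==> e != -5))) && ((!(3*e > 1)) ==> e != -5))
Before havoc pos: forall pos_1. ((3*e > 1 ==> (3*m == 2*pos_1 + 2 && pos_1 < -3 && (3*e > 1 ==> (3*m == 2*pos_1 + 2 && pos_1 < -3 && (3*e > 1 ==> (3*m == 2*pos_1 + 2 && pos_1 < -3 && (!(3*e > 1)) && e != -5)) && ((!(3*e > 1)) ==> e != -5))) && ((!(3*e > 1)) ==> e != -5))) && ((!(3*e > 1)) ==> e != -5))
Answer: WP = forall pos_1. ((3*e > 1 ==> (3*m == 2*pos_1 + 2 && pos_1 < -3 && (3*e > 1 ==> (3*m == 2*pos_1 + 2 && pos_1 < -3 && (3*e > 1 ==> (3*m == 2*pos_1 + 2 && pos_1 < -3 && (!(3*e > 1)) && e != -5)) && ((!(3*e > 1)) ==> e != -5))) && ((!(3*e > 1)) ==> e != -5))) && ((!(3*e > 1)) ==> e != -5))


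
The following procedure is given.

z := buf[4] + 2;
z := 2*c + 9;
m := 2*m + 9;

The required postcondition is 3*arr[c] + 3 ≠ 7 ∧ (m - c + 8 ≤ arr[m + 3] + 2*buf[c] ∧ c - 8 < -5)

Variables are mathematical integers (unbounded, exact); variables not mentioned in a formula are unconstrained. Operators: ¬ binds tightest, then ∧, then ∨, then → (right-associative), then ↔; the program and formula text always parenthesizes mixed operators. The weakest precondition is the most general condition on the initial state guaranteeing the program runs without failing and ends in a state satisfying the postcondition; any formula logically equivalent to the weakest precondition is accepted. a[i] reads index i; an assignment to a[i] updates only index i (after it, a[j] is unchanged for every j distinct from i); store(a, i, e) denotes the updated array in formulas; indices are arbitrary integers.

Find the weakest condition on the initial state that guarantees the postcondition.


Working backward. After the program, the postcondition 3*arr[c] + 3 ≠ 7 ∧ (m - c + 8 ≤ arr[m + 3] + 2*buf[c] ∧ c - 8 < -5) must hold; in canonical form it is 3*arr[c] ≠ 4 ∧ m ≤ arr[m + 3] + 2*buf[c] + c - 8 ∧ c < 3.
Before m := 2*m + 9: 3*arr[c] ≠ 4 ∧ 2*m ≤ arr[2*m + 12] + 2*buf[c] + c - 17 ∧ c < 3
Before z := 2*c + 9: 3*arr[c] ≠ 4 ∧ 2*m ≤ arr[2*m + 12] + 2*buf[c] + c - 17 ∧ c < 3
Before z := buf[4] + 2: 3*arr[c] ≠ 4 ∧ 2*m ≤ arr[2*m + 12] + 2*buf[c] + c - 17 ∧ c < 3
Answer: WP = 3*arr[c] ≠ 4 ∧ 2*m ≤ arr[2*m + 12] + 2*buf[c] + c - 17 ∧ c < 3
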